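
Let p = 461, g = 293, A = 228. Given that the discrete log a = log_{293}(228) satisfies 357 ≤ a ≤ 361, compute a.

Compute 293^357 mod 461 = 226, then multiply by 293 repeatedly:
  293^357=226  293^358=295  293^359=228
Found 228 at exponent 359.

359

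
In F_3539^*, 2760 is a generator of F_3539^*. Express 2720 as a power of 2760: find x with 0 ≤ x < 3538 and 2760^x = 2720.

Baby-step giant-step with m = ceil(sqrt(3538)) = 60.
Baby table (2760^j mod 3539 for j=0..59):
  0:1  1:2760  2:1672  3:3403  4:3313  5:2643  6:801  7:2424
  8:1530  9:773  10:3002  11:721  12:1042  13:2252  14:1036  15:3387
  16:1621  17:664  18:2977  19:2501  20:1710  21:2113  22:3147  23:1014
  24:2830  25:227  26:117  27:871  28:979  29:1783  30:1870  31:1338
  32:1703  33:488  34:2060  35:1966  36:873  37:2960  38:1588  39:1598
  40:886  41:3450  42:2090  43:3369  44:1487  45:2419  46:1886  47:3030
  48:143  49:1851  50:1983  51:1786  52:3072  53:2815  54:1295  55:3349
  56:2911  57:830  58:1067  59:472
Giant step factor: 2760^(-60) ≡ 2510 (mod 3539).
Scan 2720·2510^i mod 3539 for i = 0, 1, …:
  i=0: 2720   i=1: 469   i=2: 2242   i=3: 410
  i=4: 2790   i=5: 2758   i=6: 296   i=7: 3309
  i=8: 3096   i=9: 2855     …   i=23: 404
  i=24: 1886
Match at i=24, j=46: x = 24·60 + 46 = 1486.

1486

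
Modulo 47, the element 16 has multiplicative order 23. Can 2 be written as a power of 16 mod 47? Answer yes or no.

⟨16⟩ has order 23; its elements mod 47 are {1, 2, 3, 4, 6, 7, 8, 9, 12, 14, 16, 17, 18, 21, 24, 25, 27, 28, 32, 34, 36, 37, 42}.
2 is in this set.

yes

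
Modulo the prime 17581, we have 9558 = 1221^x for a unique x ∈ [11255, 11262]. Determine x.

11258

Compute 1221^11255 mod 17581 = 17026, then multiply by 1221 repeatedly:
  1221^11255=17026  1221^11256=8004  1221^11257=15429  1221^11258=9558
Found 9558 at exponent 11258.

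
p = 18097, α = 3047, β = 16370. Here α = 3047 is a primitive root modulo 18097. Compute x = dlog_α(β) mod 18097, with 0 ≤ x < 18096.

16957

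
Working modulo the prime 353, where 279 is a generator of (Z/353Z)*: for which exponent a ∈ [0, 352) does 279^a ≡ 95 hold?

293

Baby-step giant-step with m = ceil(sqrt(352)) = 19.
Baby table (279^j mod 353 for j=0..18):
  0:1  1:279  2:181  3:20  4:285  5:90  6:47  7:52
  8:35  9:234  10:334  11:347  12:91  13:326  14:233  15:55
  16:166  17:71  18:41
Giant step factor: 279^(-19) ≡ 79 (mod 353).
Scan 95·79^i mod 353 for i = 0, 1, …:
  i=0: 95   i=1: 92   i=2: 208   i=3: 194
  i=4: 147   i=5: 317   i=6: 333   i=7: 185
  i=8: 142   i=9: 275     …   i=14: 63
  i=15: 35
Match at i=15, j=8: a = 15·19 + 8 = 293.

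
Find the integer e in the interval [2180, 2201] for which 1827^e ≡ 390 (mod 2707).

2189

Compute 1827^2180 mod 2707 = 1254, then multiply by 1827 repeatedly:
  1827^2180=1254  1827^2181=936  1827^2182=1955  1827^2183=1252  1827^2184=2696
  1827^2185=1559  1827^2186=529  1827^2187=84  1827^2188=1876  1827^2189=390
Found 390 at exponent 2189.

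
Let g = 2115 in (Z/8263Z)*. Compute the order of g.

8262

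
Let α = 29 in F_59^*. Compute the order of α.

29

The order of 29 must divide p − 1 = 58 = 2 · 29.
Divisors: 1, 2, 29, 58.
Check each in increasing order: 29^1 ≡ 29;  29^2 ≡ 15;  29^29 ≡ 1.
Smallest exponent giving 1 is 29.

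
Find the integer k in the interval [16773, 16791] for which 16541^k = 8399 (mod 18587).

16781

Compute 16541^16773 mod 18587 = 8677, then multiply by 16541 repeatedly:
  16541^16773=8677  16541^16774=16030  16541^16775=8675  16541^16776=1535  16541^16777=593
  16541^16778=13464  16541^16779=17177  16541^16780=3875  16541^16781=8399
Found 8399 at exponent 16781.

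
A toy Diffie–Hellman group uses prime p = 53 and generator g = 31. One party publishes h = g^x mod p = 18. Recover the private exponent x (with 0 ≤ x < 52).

31

Baby-step giant-step with m = ceil(sqrt(52)) = 8.
Baby table (31^j mod 53 for j=0..7):
  0:1  1:31  2:7  3:5  4:49  5:35  6:25  7:33
Giant step factor: 31^(-8) ≡ 10 (mod 53).
Scan 18·10^i mod 53 for i = 0, 1, …:
  i=0: 18   i=1: 21   i=2: 51   i=3: 33
Match at i=3, j=7: x = 3·8 + 7 = 31.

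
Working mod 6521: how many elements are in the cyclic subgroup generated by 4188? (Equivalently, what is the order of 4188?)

6520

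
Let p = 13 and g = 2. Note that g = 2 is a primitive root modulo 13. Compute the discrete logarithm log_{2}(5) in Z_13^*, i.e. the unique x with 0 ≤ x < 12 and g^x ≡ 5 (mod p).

9

Successive powers of 2 modulo 13:
  2^0=1  2^1=2  2^2=4  2^3=8  2^4=3  2^5=6
  2^6=12  2^7=11  2^8=9  2^9=5
So 2^9 ≡ 5 (mod 13), giving x = 9.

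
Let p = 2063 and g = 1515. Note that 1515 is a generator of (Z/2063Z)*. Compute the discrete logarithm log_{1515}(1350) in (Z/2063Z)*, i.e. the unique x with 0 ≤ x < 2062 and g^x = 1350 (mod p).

2004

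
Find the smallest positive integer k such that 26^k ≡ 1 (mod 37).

3

The order of 26 must divide p − 1 = 36 = 2^2 · 3^2.
Divisors: 1, 2, 3, 4, 6, 9, 12, 18, 36.
Check each in increasing order: 26^1 ≡ 26;  26^2 ≡ 10;  26^3 ≡ 1.
Smallest exponent giving 1 is 3.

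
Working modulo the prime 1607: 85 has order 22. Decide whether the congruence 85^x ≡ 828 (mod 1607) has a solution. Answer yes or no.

yes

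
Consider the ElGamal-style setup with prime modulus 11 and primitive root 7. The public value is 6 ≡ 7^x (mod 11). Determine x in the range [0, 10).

7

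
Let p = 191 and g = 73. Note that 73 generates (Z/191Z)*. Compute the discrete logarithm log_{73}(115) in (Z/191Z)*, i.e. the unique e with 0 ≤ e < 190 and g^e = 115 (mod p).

Baby-step giant-step with m = ceil(sqrt(190)) = 14.
Baby table (73^j mod 191 for j=0..13):
  0:1  1:73  2:172  3:141  4:170  5:186  6:17  7:95
  8:59  9:105  10:25  11:106  12:98  13:87
Giant step factor: 73^(-14) ≡ 4 (mod 191).
Scan 115·4^i mod 191 for i = 0, 1, …:
  i=0: 115   i=1: 78   i=2: 121   i=3: 102
  i=4: 26   i=5: 104   i=6: 34   i=7: 136
  i=8: 162   i=9: 75   i=10: 109   i=11: 54
  i=12: 25
Match at i=12, j=10: e = 12·14 + 10 = 178.

178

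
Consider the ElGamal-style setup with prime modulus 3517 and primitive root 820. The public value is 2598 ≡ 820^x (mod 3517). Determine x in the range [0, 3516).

649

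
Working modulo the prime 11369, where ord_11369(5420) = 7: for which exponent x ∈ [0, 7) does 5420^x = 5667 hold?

3

Successive powers of 5420 modulo 11369:
  5420^0=1  5420^1=5420  5420^2=10273  5420^3=5667
So 5420^3 ≡ 5667 (mod 11369), giving x = 3.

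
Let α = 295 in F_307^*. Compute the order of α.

51

The order of 295 must divide p − 1 = 306 = 2 · 3^2 · 17.
Divisors: 1, 2, 3, 6, 9, 17, 18, 34, 51, 102, 153, 306.
Check each in increasing order: 295^1 ≡ 295;  295^2 ≡ 144;  295^3 ≡ 114;  295^6 ≡ 102;  295^9 ≡ 269;  295^17 ≡ 289;  295^18 ≡ 216;  295^34 ≡ 17;  295^51 ≡ 1.
Smallest exponent giving 1 is 51.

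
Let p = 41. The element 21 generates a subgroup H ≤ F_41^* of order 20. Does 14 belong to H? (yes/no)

⟨21⟩ has order 20; its elements mod 41 are {1, 2, 4, 5, 8, 9, 10, 16, 18, 20, 21, 23, 25, 31, 32, 33, 36, 37, 39, 40}.
14 is not in this set.

no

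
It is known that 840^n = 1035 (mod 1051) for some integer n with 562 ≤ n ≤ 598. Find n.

591

Compute 840^562 mod 1051 = 718, then multiply by 840 repeatedly:
  840^562=718  840^563=897  840^564=964  840^565=490  840^566=659
  840^567=734  840^568=674  840^569=722  840^570=53  840^571=378
  840^572=118  840^573=326  840^574=580  840^575=587  840^576=161
  840^577=712  840^578=61  840^579=792  840^580=1048  840^581=633
  840^582=965  840^583=279  840^584=1038  840^585=641  840^586=328
  840^587=158  840^588=294  840^589=1026  840^590=20  840^591=1035
Found 1035 at exponent 591.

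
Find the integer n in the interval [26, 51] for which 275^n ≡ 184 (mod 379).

Compute 275^26 mod 379 = 144, then multiply by 275 repeatedly:
  275^26=144  275^27=184
Found 184 at exponent 27.

27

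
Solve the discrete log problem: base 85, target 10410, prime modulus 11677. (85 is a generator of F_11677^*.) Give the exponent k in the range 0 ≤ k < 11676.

5075

Baby-step giant-step with m = ceil(sqrt(11676)) = 109.
Baby table (85^j mod 11677 for j=0..108):
  0:1  1:85  2:7225  3:6921  4:4435  5:3311  6:1187  7:7479
  8:5157  9:6296  10:9695  11:6685  12:7729  13:3053  14:2611  15:72
  16:6120  17:6412  18:7878  19:4041  20:4852  21:3725  22:1346  23:9317
  24:9586  25:9097  26:2563  27:7669  28:9630  29:1160  30:5184  31:8591
  32:6261  33:6720  34:10704  35:10711  36:11306  37:3496  38:5235  39:1249
  40:1072  41:9381  42:3349  43:4417  44:1781  45:11261  46:11348  47:7066
  48:5083  49:6  50:510  51:8319  52:6495  53:3256  54:8189  55:7122
  56:9843  57:7588  58:2745  59:11462  60:5079  61:11343  62:6641  63:3989
  64:432  65:1689  66:3441  67:560  68:892  69:5758  70:10673  71:8076
  72:9194  73:10808  74:7874  75:3701  76:10983  77:11072  78:6960  79:7750
  80:4838  81:2535  82:5289  83:5839  84:5881  85:9451  86:9299  87:8056
  88:7494  89:6432  90:9578  91:8417  92:3148  93:10686  94:9181  95:9703
  96:7365  97:7144  98:36  99:3060  100:3206  101:3939  102:7859  103:2426
  104:7701  105:673  106:10497  107:4793  108:10387
Giant step factor: 85^(-109) ≡ 6998 (mod 11677).
Scan 10410·6998^i mod 11677 for i = 0, 1, …:
  i=0: 10410   i=1: 8054   i=2: 8690   i=3: 10481
  i=4: 2801   i=5: 7392   i=6: 106   i=7: 6137
  i=8: 10397   i=9: 10496     …   i=45: 4028
  i=46: 11343
Match at i=46, j=61: k = 46·109 + 61 = 5075.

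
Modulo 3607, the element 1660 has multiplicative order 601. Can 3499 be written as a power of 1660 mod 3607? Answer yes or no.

3499 ∈ ⟨1660⟩ iff 3499^601 ≡ 1 (mod 3607), since |⟨1660⟩| = 601.
3499^601 mod 3607 = 1.
Since 1 = 1, 3499 lies in the subgroup.

yes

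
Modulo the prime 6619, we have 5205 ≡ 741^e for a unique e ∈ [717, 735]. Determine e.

721

Compute 741^717 mod 6619 = 5825, then multiply by 741 repeatedly:
  741^717=5825  741^718=737  741^719=3359  741^720=275  741^721=5205
Found 5205 at exponent 721.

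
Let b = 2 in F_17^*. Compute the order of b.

8

The order of 2 must divide p − 1 = 16 = 2^4.
Divisors: 1, 2, 4, 8, 16.
Check each in increasing order: 2^1 ≡ 2;  2^2 ≡ 4;  2^4 ≡ 16;  2^8 ≡ 1.
Smallest exponent giving 1 is 8.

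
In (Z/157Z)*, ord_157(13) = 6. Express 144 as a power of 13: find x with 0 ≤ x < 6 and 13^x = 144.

Successive powers of 13 modulo 157:
  13^0=1  13^1=13  13^2=12  13^3=156  13^4=144
So 13^4 ≡ 144 (mod 157), giving x = 4.

4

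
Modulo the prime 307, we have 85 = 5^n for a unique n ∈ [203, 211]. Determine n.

Compute 5^203 mod 307 = 249, then multiply by 5 repeatedly:
  5^203=249  5^204=17  5^205=85
Found 85 at exponent 205.

205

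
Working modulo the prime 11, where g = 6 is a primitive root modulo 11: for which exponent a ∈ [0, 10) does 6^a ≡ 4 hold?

8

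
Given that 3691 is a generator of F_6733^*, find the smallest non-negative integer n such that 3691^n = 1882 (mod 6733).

Baby-step giant-step with m = ceil(sqrt(6732)) = 83.
Baby table (3691^j mod 6733 for j=0..82):
  0:1  1:3691  2:2622  3:2481  4:491  5:1104  6:1399  7:6231
  8:5426  9:3424  10:143  11:2639  12:4631  13:4667  14:2883  15:3013
  16:4800  17:2277  18:1623  19:4856  20:250  21:329  22:2399  23:814
  24:1556  25:6680  26:6367  27:2427  28:3167  29:909  30:2085  31:6649
  32:6407  33:1941  34:319  35:5887  36:1526  37:3678  38:1770  39:2060
  40:1903  41:1454  42:513  43:1510  44:5219  45:216  46:2762  47:780
  48:3989  49:5061  50:2809  51:5932  52:6029  53:474  54:5687  55:3956
  56:4452  57:3812  58:4855  59:3292  60:4440  61:6651  62:323  63:452
  64:5281  65:136  66:3734  67:6476  68:766  69:6179  70:2018  71:1740
  72:5791  73:4039  74:1087  75:5982  76:2055  77:3647  78:1810  79:1574
  80:5788  81:6432  82:6687
Giant step factor: 3691^(-83) ≡ 5756 (mod 6733).
Scan 1882·5756^i mod 6733 for i = 0, 1, …:
  i=0: 1882   i=1: 6128   i=2: 5314   i=3: 6098
  i=4: 959   i=5: 5677   i=6: 1563   i=7: 1340
  i=8: 3755   i=9: 850     …   i=19: 5870
  i=20: 1526
Match at i=20, j=36: n = 20·83 + 36 = 1696.

1696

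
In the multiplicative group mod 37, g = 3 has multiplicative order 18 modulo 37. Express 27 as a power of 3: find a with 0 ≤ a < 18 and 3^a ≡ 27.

3

Successive powers of 3 modulo 37:
  3^0=1  3^1=3  3^2=9  3^3=27
So 3^3 ≡ 27 (mod 37), giving a = 3.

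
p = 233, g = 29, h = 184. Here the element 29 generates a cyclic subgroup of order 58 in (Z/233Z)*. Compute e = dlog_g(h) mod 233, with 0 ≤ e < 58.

6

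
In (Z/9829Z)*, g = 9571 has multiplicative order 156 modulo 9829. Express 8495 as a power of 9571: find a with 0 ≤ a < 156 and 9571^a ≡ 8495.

140

Baby-step giant-step with m = ceil(sqrt(156)) = 13.
Baby table (9571^j mod 9829 for j=0..12):
  0:1  1:9571  2:7590  3:7580  4:331  5:3063  6:5895  7:2585
  8:1442  9:1466  10:5103  11:512  12:5510
Giant step factor: 9571^(-13) ≡ 2321 (mod 9829).
Scan 8495·2321^i mod 9829 for i = 0, 1, …:
  i=0: 8495   i=1: 9750   i=2: 3392   i=3: 9632
  i=4: 4726   i=5: 9711   i=6: 1334   i=7: 79
  i=8: 6437   i=9: 197   i=10: 5103
Match at i=10, j=10: a = 10·13 + 10 = 140.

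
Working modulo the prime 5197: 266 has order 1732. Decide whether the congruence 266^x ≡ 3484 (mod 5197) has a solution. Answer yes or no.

no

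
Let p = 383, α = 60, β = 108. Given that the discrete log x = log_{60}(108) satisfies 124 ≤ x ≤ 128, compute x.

Compute 60^124 mod 383 = 226, then multiply by 60 repeatedly:
  60^124=226  60^125=155  60^126=108
Found 108 at exponent 126.

126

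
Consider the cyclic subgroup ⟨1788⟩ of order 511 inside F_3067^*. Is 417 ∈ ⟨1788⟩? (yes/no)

417 ∈ ⟨1788⟩ iff 417^511 ≡ 1 (mod 3067), since |⟨1788⟩| = 511.
417^511 mod 3067 = 973.
Since 973 ≠ 1, 417 does not lie in the subgroup.

no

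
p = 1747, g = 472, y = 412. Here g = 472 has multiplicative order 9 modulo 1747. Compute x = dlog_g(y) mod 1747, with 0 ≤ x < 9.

4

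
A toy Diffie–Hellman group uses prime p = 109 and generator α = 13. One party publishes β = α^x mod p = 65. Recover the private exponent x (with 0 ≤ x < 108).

65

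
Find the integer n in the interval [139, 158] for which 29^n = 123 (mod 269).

Compute 29^139 mod 269 = 101, then multiply by 29 repeatedly:
  29^139=101  29^140=239  29^141=206  29^142=56  29^143=10
  29^144=21  29^145=71  29^146=176  29^147=262  29^148=66
  29^149=31  29^150=92  29^151=247  29^152=169  29^153=59
  29^154=97  29^155=123
Found 123 at exponent 155.

155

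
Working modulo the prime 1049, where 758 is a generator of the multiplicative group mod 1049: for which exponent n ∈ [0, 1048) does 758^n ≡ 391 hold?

376

Baby-step giant-step with m = ceil(sqrt(1048)) = 33.
Baby table (758^j mod 1049 for j=0..32):
  0:1  1:758  2:761  3:937  4:73  5:786  6:1005  7:216
  8:84  9:732  10:984  11:33  12:887  13:986  14:500  15:311
  16:762  17:646  18:834  19:674  20:29  21:1002  22:40  23:948
  24:19  25:765  26:822  27:1019  28:338  29:248  30:213  31:957
  32:547
Giant step factor: 758^(-33) ≡ 120 (mod 1049).
Scan 391·120^i mod 1049 for i = 0, 1, …:
  i=0: 391   i=1: 764   i=2: 417   i=3: 737
  i=4: 324   i=5: 67   i=6: 697   i=7: 769
  i=8: 1017   i=9: 356   i=10: 760   i=11: 986
Match at i=11, j=13: n = 11·33 + 13 = 376.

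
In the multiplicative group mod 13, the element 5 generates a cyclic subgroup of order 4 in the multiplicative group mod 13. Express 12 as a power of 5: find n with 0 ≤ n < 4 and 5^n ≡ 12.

2

Successive powers of 5 modulo 13:
  5^0=1  5^1=5  5^2=12
So 5^2 ≡ 12 (mod 13), giving n = 2.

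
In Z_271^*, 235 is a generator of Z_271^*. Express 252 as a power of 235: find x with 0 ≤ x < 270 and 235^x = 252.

72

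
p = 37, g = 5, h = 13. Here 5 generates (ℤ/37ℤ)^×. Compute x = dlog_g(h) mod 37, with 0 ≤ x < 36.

Successive powers of 5 modulo 37:
  5^0=1  5^1=5  5^2=25  5^3=14  5^4=33  5^5=17
  5^6=11  5^7=18  5^8=16  5^9=6  5^10=30  5^11=2
  5^12=10  5^13=13
So 5^13 ≡ 13 (mod 37), giving x = 13.

13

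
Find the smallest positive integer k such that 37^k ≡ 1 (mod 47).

23

The order of 37 must divide p − 1 = 46 = 2 · 23.
Divisors: 1, 2, 23, 46.
Check each in increasing order: 37^1 ≡ 37;  37^2 ≡ 6;  37^23 ≡ 1.
Smallest exponent giving 1 is 23.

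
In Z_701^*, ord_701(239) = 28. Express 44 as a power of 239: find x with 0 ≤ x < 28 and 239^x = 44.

Successive powers of 239 modulo 701:
  239^0=1  239^1=239  239^2=340  239^3=645  239^4=636  239^5=588
  239^6=332  239^7=135  239^8=19  239^9=335  239^10=151  239^11=338
  239^12=167  239^13=657  239^14=700  239^15=462  239^16=361  239^17=56
  239^18=65  239^19=113  239^20=369  239^21=566  239^22=682  239^23=366
  239^24=550  239^25=363  239^26=534  239^27=44
So 239^27 ≡ 44 (mod 701), giving x = 27.

27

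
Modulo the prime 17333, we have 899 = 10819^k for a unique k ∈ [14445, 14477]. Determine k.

14450

Compute 10819^14445 mod 17333 = 563, then multiply by 10819 repeatedly:
  10819^14445=563  10819^14446=7214  10819^14447=15100  10819^14448=3375  10819^14449=10827
  10819^14450=899
Found 899 at exponent 14450.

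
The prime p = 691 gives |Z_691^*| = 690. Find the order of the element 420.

46

The order of 420 must divide p − 1 = 690 = 2 · 3 · 5 · 23.
Divisors: 1, 2, 3, 5, 6, 10, 15, 23, 30, 46, 69, 115, 138, 230, 345, 690.
Check each in increasing order: 420^1 ≡ 420;  420^2 ≡ 195;  420^3 ≡ 362;  420^5 ≡ 108;  420^6 ≡ 445;  420^10 ≡ 608;  420^15 ≡ 19;  420^23 ≡ 690;  420^30 ≡ 361;  420^46 ≡ 1.
Smallest exponent giving 1 is 46.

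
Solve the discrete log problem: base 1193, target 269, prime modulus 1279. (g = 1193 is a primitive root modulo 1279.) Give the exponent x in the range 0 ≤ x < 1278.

616

Baby-step giant-step with m = ceil(sqrt(1278)) = 36.
Baby table (1193^j mod 1279 for j=0..35):
  0:1  1:1193  2:1001  3:886  4:544  5:539  6:969  7:1080
  8:487  9:325  10:188  11:459  12:175  13:298  14:1231  15:291
  16:554  17:958  18:747  19:987  20:811  21:599  22:925  23:1027
  24:1208  25:990  26:553  27:1044  28:1025  29:101  30:267  31:60
  32:1235  33:1226  34:721  35:665
Giant step factor: 1193^(-36) ≡ 424 (mod 1279).
Scan 269·424^i mod 1279 for i = 0, 1, …:
  i=0: 269   i=1: 225   i=2: 754   i=3: 1225
  i=4: 126   i=5: 985   i=6: 686   i=7: 531
  i=8: 40   i=9: 333     …   i=16: 315
  i=17: 544
Match at i=17, j=4: x = 17·36 + 4 = 616.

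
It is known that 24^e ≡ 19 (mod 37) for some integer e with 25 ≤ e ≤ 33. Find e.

Compute 24^25 mod 37 = 32, then multiply by 24 repeatedly:
  24^25=32  24^26=28  24^27=6  24^28=33  24^29=15
  24^30=27  24^31=19
Found 19 at exponent 31.

31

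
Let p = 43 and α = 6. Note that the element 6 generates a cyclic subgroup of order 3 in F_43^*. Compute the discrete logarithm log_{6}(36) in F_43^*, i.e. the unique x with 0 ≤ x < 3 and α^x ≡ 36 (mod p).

Successive powers of 6 modulo 43:
  6^0=1  6^1=6  6^2=36
So 6^2 ≡ 36 (mod 43), giving x = 2.

2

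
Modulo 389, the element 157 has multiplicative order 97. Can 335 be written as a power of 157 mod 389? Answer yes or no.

yes

335 ∈ ⟨157⟩ iff 335^97 ≡ 1 (mod 389), since |⟨157⟩| = 97.
335^97 mod 389 = 1.
Since 1 = 1, 335 lies in the subgroup.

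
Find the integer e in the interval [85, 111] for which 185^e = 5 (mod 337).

Compute 185^85 mod 337 = 83, then multiply by 185 repeatedly:
  185^85=83  185^86=190  185^87=102  185^88=335  185^89=304
  185^90=298  185^91=199  185^92=82  185^93=5
Found 5 at exponent 93.

93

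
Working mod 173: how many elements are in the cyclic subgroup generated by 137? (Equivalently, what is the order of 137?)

86

The order of 137 must divide p − 1 = 172 = 2^2 · 43.
Divisors: 1, 2, 4, 43, 86, 172.
Check each in increasing order: 137^1 ≡ 137;  137^2 ≡ 85;  137^4 ≡ 132;  137^43 ≡ 172;  137^86 ≡ 1.
Smallest exponent giving 1 is 86.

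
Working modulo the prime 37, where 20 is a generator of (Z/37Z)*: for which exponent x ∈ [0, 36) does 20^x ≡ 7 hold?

20

Successive powers of 20 modulo 37:
  20^0=1  20^1=20  20^2=30  20^3=8  20^4=12  20^5=18
  20^6=27  20^7=22  20^8=33  20^9=31  20^10=28  20^11=5
  20^12=26  20^13=2  20^14=3  20^15=23  20^16=16  20^17=24
  20^18=36  20^19=17  20^20=7
So 20^20 ≡ 7 (mod 37), giving x = 20.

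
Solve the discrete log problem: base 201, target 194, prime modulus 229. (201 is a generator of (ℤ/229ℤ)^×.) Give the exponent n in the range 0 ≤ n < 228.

185

Baby-step giant-step with m = ceil(sqrt(228)) = 16.
Baby table (201^j mod 229 for j=0..15):
  0:1  1:201  2:97  3:32  4:20  5:127  6:108  7:182
  8:171  9:21  10:99  11:205  12:214  13:191  14:148  15:207
Giant step factor: 201^(-16) ≡ 129 (mod 229).
Scan 194·129^i mod 229 for i = 0, 1, …:
  i=0: 194   i=1: 65   i=2: 141   i=3: 98
  i=4: 47   i=5: 109   i=6: 92   i=7: 189
  i=8: 107   i=9: 63   i=10: 112   i=11: 21
Match at i=11, j=9: n = 11·16 + 9 = 185.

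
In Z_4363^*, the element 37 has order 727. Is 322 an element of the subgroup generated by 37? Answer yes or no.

322 ∈ ⟨37⟩ iff 322^727 ≡ 1 (mod 4363), since |⟨37⟩| = 727.
322^727 mod 4363 = 3951.
Since 3951 ≠ 1, 322 does not lie in the subgroup.

no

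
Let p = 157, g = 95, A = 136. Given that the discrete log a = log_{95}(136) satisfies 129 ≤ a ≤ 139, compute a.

Compute 95^129 mod 157 = 134, then multiply by 95 repeatedly:
  95^129=134  95^130=13  95^131=136
Found 136 at exponent 131.

131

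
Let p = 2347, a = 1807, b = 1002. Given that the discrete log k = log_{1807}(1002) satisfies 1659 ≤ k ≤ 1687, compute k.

Compute 1807^1659 mod 2347 = 1002, then multiply by 1807 repeatedly:
  1807^1659=1002
Found 1002 at exponent 1659.

1659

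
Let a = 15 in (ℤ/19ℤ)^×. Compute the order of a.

18

The order of 15 must divide p − 1 = 18 = 2 · 3^2.
Divisors: 1, 2, 3, 6, 9, 18.
Check each in increasing order: 15^1 ≡ 15;  15^2 ≡ 16;  15^3 ≡ 12;  15^6 ≡ 11;  15^9 ≡ 18;  15^18 ≡ 1.
Smallest exponent giving 1 is 18.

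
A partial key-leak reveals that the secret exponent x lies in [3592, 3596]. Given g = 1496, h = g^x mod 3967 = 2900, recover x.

Compute 1496^3592 mod 3967 = 3441, then multiply by 1496 repeatedly:
  1496^3592=3441  1496^3593=2537  1496^3594=2900
Found 2900 at exponent 3594.

3594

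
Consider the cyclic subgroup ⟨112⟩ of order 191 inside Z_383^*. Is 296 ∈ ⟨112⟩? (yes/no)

no

296 ∈ ⟨112⟩ iff 296^191 ≡ 1 (mod 383), since |⟨112⟩| = 191.
296^191 mod 383 = 382.
Since 382 ≠ 1, 296 does not lie in the subgroup.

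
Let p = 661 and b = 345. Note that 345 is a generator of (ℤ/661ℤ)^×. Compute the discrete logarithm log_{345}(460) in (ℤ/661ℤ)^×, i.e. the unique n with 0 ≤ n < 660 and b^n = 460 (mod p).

Successive powers of 345 modulo 661:
  345^0=1  345^1=345  345^2=45  345^3=322  345^4=42  345^5=609
  345^6=568  345^7=304  345^8=442  345^9=460
So 345^9 ≡ 460 (mod 661), giving n = 9.

9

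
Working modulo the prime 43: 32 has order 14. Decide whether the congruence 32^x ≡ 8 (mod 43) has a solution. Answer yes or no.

8 ∈ ⟨32⟩ iff 8^14 ≡ 1 (mod 43), since |⟨32⟩| = 14.
8^14 mod 43 = 1.
Since 1 = 1, 8 lies in the subgroup.

yes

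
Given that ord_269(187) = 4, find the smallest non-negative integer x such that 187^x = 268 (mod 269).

2

Successive powers of 187 modulo 269:
  187^0=1  187^1=187  187^2=268
So 187^2 ≡ 268 (mod 269), giving x = 2.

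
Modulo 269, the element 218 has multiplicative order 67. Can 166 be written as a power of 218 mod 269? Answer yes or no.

166 ∈ ⟨218⟩ iff 166^67 ≡ 1 (mod 269), since |⟨218⟩| = 67.
166^67 mod 269 = 1.
Since 1 = 1, 166 lies in the subgroup.

yes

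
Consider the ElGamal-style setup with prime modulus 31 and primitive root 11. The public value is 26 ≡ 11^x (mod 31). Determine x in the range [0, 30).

25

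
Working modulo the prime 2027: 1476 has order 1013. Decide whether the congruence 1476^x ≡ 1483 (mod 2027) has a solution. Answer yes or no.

yes

1483 ∈ ⟨1476⟩ iff 1483^1013 ≡ 1 (mod 2027), since |⟨1476⟩| = 1013.
1483^1013 mod 2027 = 1.
Since 1 = 1, 1483 lies in the subgroup.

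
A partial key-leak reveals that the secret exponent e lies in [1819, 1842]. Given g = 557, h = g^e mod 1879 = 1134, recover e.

1842

Compute 557^1819 mod 1879 = 1595, then multiply by 557 repeatedly:
  557^1819=1595  557^1820=1527  557^1821=1231  557^1822=1711  557^1823=374
  557^1824=1628  557^1825=1118  557^1826=777  557^1827=619  557^1828=926
  557^1829=936  557^1830=869  557^1831=1130  557^1832=1824  557^1833=1308
  557^1834=1383  557^1835=1820  557^1836=959  557^1837=527  557^1838=415
  557^1839=38  557^1840=497  557^1841=616  557^1842=1134
Found 1134 at exponent 1842.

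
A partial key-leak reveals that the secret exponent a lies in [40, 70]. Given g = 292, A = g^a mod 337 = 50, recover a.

Compute 292^40 mod 337 = 84, then multiply by 292 repeatedly:
  292^40=84  292^41=264  292^42=252  292^43=118  292^44=82
  292^45=17  292^46=246  292^47=51  292^48=64  292^49=153
  292^50=192  292^51=122  292^52=239  292^53=29  292^54=43
  292^55=87  292^56=129  292^57=261  292^58=50
Found 50 at exponent 58.

58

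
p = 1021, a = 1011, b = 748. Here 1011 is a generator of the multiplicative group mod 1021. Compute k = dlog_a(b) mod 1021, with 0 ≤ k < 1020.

588

Baby-step giant-step with m = ceil(sqrt(1020)) = 32.
Baby table (1011^j mod 1021 for j=0..31):
  0:1  1:1011  2:100  3:21  4:811  5:58  6:441  7:695
  8:197  9:72  10:301  11:53  12:491  13:195  14:92  15:101
  16:11  17:911  18:79  19:231  20:753  21:638  22:767  23:498
  24:125  25:792  26:248  27:583  28:296  29:103  30:1012  31:90
Giant step factor: 1011^(-32) ≡ 886 (mod 1021).
Scan 748·886^i mod 1021 for i = 0, 1, …:
  i=0: 748   i=1: 99   i=2: 929   i=3: 168
  i=4: 803   i=5: 842   i=6: 682   i=7: 841
  i=8: 817   i=9: 994     …   i=17: 193
  i=18: 491
Match at i=18, j=12: k = 18·32 + 12 = 588.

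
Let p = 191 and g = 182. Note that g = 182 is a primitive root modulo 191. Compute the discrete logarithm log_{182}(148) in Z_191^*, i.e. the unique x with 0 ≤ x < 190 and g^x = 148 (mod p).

Baby-step giant-step with m = ceil(sqrt(190)) = 14.
Baby table (182^j mod 191 for j=0..13):
  0:1  1:182  2:81  3:35  4:67  5:161  6:79  7:53
  8:96  9:91  10:136  11:113  12:129  13:176
Giant step factor: 182^(-14) ≡ 133 (mod 191).
Scan 148·133^i mod 191 for i = 0, 1, …:
  i=0: 148   i=1: 11   i=2: 126   i=3: 141
  i=4: 35
Match at i=4, j=3: x = 4·14 + 3 = 59.

59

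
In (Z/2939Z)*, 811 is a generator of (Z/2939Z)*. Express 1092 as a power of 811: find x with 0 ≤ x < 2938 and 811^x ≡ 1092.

1032

Baby-step giant-step with m = ceil(sqrt(2938)) = 55.
Baby table (811^j mod 2939 for j=0..54):
  0:1  1:811  2:2324  3:865  4:2033  5:2923  6:1719  7:1023
  8:855  9:2740  10:256  11:1886  12:1266  13:1015  14:245  15:1782
  16:2153  17:317  18:1394  19:1958  20:878  21:820  22:806  23:1208
  24:1001  25:647  26:1575  27:1799  28:1245  29:1618  30:1404  31:1251
  32:606  33:653  34:563  35:1048  36:557  37:2060  38:1308  39:2748
  40:866  41:2844  42:2308  43:2584  44:117  45:839  46:1520  47:1279
  48:2741  49:1067  50:1271  51:2131  52:109  53:229  54:562
Giant step factor: 811^(-55) ≡ 2877 (mod 2939).
Scan 1092·2877^i mod 2939 for i = 0, 1, …:
  i=0: 1092   i=1: 2832   i=2: 756   i=3: 152
  i=4: 2332   i=5: 2366   i=6: 258   i=7: 1638
  i=8: 1309   i=9: 1134     …   i=17: 342
  i=18: 2308
Match at i=18, j=42: x = 18·55 + 42 = 1032.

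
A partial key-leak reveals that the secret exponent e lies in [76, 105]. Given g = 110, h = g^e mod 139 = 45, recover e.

84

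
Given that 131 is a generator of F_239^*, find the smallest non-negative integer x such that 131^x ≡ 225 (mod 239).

176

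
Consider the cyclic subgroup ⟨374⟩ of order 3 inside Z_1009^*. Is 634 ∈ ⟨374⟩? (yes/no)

⟨374⟩ has order 3; its elements mod 1009 are {1, 374, 634}.
634 is in this set.

yes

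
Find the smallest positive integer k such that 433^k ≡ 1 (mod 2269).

The order of 433 must divide p − 1 = 2268 = 2^2 · 3^4 · 7.
Divisors: 1, 2, 3, 4, 6, 7, 9, 12, 14, 18, 21, 27, 28, 36, 42, 54, 63, 81, 84, 108, 126, 162, 189, 252, 324, 378, 567, 756, 1134, 2268.
Check each in increasing order: 433^1 ≡ 433;  433^2 ≡ 1431;  433^3 ≡ 186;  433^4 ≡ 1123;  433^6 ≡ 561;  433^7 ≡ 130;  433^9 ≡ 2241;  433^12 ≡ 1599;  433^14 ≡ 1017;  433^18 ≡ 784;  433^21 ≡ 608;  433^27 ≡ 738;  433^28 ≡ 1894;  433^36 ≡ 2026;  433^42 ≡ 2086;  433^54 ≡ 84;  433^63 ≡ 2186;  433^81 ≡ 729;  433^84 ≡ 1723;  433^108 ≡ 249;  433^126 ≡ 82;  433^162 ≡ 495;  433^189 ≡ 1.
Smallest exponent giving 1 is 189.

189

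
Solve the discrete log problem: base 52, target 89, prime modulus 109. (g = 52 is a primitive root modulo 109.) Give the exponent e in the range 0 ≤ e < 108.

64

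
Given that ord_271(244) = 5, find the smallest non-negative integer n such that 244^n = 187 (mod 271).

2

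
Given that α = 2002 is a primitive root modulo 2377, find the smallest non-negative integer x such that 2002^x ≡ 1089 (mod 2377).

788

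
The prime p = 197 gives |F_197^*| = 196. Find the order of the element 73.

The order of 73 must divide p − 1 = 196 = 2^2 · 7^2.
Divisors: 1, 2, 4, 7, 14, 28, 49, 98, 196.
Check each in increasing order: 73^1 ≡ 73;  73^2 ≡ 10;  73^4 ≡ 100;  73^7 ≡ 110;  73^14 ≡ 83;  73^28 ≡ 191;  73^49 ≡ 183;  73^98 ≡ 196;  73^196 ≡ 1.
Smallest exponent giving 1 is 196.

196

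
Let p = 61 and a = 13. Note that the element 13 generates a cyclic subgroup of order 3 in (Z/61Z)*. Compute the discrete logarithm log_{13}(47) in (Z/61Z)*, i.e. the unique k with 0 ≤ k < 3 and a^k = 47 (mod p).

2

Successive powers of 13 modulo 61:
  13^0=1  13^1=13  13^2=47
So 13^2 ≡ 47 (mod 61), giving k = 2.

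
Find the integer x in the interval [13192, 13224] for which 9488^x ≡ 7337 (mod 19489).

13219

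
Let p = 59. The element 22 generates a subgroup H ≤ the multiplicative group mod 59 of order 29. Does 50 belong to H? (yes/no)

no

50 ∈ ⟨22⟩ iff 50^29 ≡ 1 (mod 59), since |⟨22⟩| = 29.
50^29 mod 59 = 58.
Since 58 ≠ 1, 50 does not lie in the subgroup.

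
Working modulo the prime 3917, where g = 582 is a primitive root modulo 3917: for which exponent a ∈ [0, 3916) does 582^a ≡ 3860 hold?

1568

Baby-step giant-step with m = ceil(sqrt(3916)) = 63.
Baby table (582^j mod 3917 for j=0..62):
  0:1  1:582  2:1862  3:2592  4:499  5:560  6:809  7:798
  8:2230  9:1333  10:240  11:2585  12:342  13:3194  14:2250  15:1222
  16:2227  17:3504  18:2488  19:2643  20:2762  21:1514  22:3740  23:2745
  24:3371  25:3422  26:1768  27:2722  28:1736  29:3683  30:907  31:2996
  32:607  33:744  34:2138  35:2627  36:1284  37:3058  38:1438  39:2595
  40:2245  41:2229  42:751  43:2295  44:3910  45:3760  46:2634  47:1441
  48:424  49:3914  50:2171  51:2248  52:58  53:2420  54:2237  55:1490
  56:1523  57:1144  58:3835  59:3197  60:79  61:2891  62:2169
Giant step factor: 582^(-63) ≡ 2468 (mod 3917).
Scan 3860·2468^i mod 3917 for i = 0, 1, …:
  i=0: 3860   i=1: 336   i=2: 2761   i=3: 2485
  i=4: 2875   i=5: 1813   i=6: 1270   i=7: 760
  i=8: 3354   i=9: 1051     …   i=23: 1875
  i=24: 1523
Match at i=24, j=56: a = 24·63 + 56 = 1568.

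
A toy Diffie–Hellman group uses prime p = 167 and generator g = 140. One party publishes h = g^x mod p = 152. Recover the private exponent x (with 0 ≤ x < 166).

106

Baby-step giant-step with m = ceil(sqrt(166)) = 13.
Baby table (140^j mod 167 for j=0..12):
  0:1  1:140  2:61  3:23  4:47  5:67  6:28  7:79
  8:38  9:143  10:147  11:39  12:116
Giant step factor: 140^(-13) ≡ 110 (mod 167).
Scan 152·110^i mod 167 for i = 0, 1, …:
  i=0: 152   i=1: 20   i=2: 29   i=3: 17
  i=4: 33   i=5: 123   i=6: 3   i=7: 163
  i=8: 61
Match at i=8, j=2: x = 8·13 + 2 = 106.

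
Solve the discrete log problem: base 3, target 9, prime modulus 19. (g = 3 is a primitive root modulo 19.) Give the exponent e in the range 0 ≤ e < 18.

Successive powers of 3 modulo 19:
  3^0=1  3^1=3  3^2=9
So 3^2 ≡ 9 (mod 19), giving e = 2.

2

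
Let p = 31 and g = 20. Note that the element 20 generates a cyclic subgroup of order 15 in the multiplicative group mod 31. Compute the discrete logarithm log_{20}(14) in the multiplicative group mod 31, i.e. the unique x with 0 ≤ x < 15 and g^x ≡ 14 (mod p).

Successive powers of 20 modulo 31:
  20^0=1  20^1=20  20^2=28  20^3=2  20^4=9  20^5=25
  20^6=4  20^7=18  20^8=19  20^9=8  20^10=5  20^11=7
  20^12=16  20^13=10  20^14=14
So 20^14 ≡ 14 (mod 31), giving x = 14.

14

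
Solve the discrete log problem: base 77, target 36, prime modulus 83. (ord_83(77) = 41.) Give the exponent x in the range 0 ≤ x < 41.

2

Baby-step giant-step with m = ceil(sqrt(41)) = 7.
Baby table (77^j mod 83 for j=0..6):
  0:1  1:77  2:36  3:33  4:51  5:26  6:10
Giant step factor: 77^(-7) ≡ 65 (mod 83).
Scan 36·65^i mod 83 for i = 0, 1, …:
  i=0: 36
Match at i=0, j=2: x = 0·7 + 2 = 2.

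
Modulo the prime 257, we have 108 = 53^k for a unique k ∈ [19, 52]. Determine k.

27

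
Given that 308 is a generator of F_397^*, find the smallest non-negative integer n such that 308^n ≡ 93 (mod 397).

Baby-step giant-step with m = ceil(sqrt(396)) = 20.
Baby table (308^j mod 397 for j=0..19):
  0:1  1:308  2:378  3:103  4:361  5:28  6:287  7:262
  8:105  9:183  10:387  11:96  12:190  13:161  14:360  15:117
  16:306  17:159  18:141  19:155
Giant step factor: 308^(-20) ≡ 266 (mod 397).
Scan 93·266^i mod 397 for i = 0, 1, …:
  i=0: 93   i=1: 124   i=2: 33   i=3: 44
  i=4: 191   i=5: 387
Match at i=5, j=10: n = 5·20 + 10 = 110.

110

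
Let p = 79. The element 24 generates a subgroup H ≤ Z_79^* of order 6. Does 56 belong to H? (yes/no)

yes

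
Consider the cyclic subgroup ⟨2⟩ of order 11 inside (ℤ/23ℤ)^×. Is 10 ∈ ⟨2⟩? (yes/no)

no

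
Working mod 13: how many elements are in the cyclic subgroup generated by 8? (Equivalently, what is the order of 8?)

4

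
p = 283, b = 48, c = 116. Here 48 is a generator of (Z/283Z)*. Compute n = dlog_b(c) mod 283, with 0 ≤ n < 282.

Baby-step giant-step with m = ceil(sqrt(282)) = 17.
Baby table (48^j mod 283 for j=0..16):
  0:1  1:48  2:40  3:222  4:185  5:107  6:42  7:35
  8:265  9:268  10:129  11:249  12:66  13:55  14:93  15:219
  16:41
Giant step factor: 48^(-17) ≡ 87 (mod 283).
Scan 116·87^i mod 283 for i = 0, 1, …:
  i=0: 116   i=1: 187   i=2: 138   i=3: 120
  i=4: 252   i=5: 133   i=6: 251   i=7: 46
  i=8: 40
Match at i=8, j=2: n = 8·17 + 2 = 138.

138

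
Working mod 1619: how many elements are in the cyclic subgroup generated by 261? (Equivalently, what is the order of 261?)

The order of 261 must divide p − 1 = 1618 = 2 · 809.
Divisors: 1, 2, 809, 1618.
Check each in increasing order: 261^1 ≡ 261;  261^2 ≡ 123;  261^809 ≡ 1.
Smallest exponent giving 1 is 809.

809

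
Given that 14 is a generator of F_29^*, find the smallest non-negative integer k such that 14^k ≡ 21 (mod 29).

25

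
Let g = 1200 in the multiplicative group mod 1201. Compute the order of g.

The order of 1200 must divide p − 1 = 1200 = 2^4 · 3 · 5^2.
Divisors: 1, 2, 3, 4, 5, 6, 8, 10, 12, 15, 16, 20, 24, 25, 30, 40, 48, 50, 60, 75, 80, 100, 120, 150, 200, 240, 300, 400, 600, 1200.
Check each in increasing order: 1200^1 ≡ 1200;  1200^2 ≡ 1.
Smallest exponent giving 1 is 2.

2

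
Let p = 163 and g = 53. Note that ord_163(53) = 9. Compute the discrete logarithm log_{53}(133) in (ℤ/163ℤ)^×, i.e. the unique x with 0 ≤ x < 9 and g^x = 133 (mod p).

7

Successive powers of 53 modulo 163:
  53^0=1  53^1=53  53^2=38  53^3=58  53^4=140  53^5=85
  53^6=104  53^7=133
So 53^7 ≡ 133 (mod 163), giving x = 7.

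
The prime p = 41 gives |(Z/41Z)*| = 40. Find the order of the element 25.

The order of 25 must divide p − 1 = 40 = 2^3 · 5.
Divisors: 1, 2, 4, 5, 8, 10, 20, 40.
Check each in increasing order: 25^1 ≡ 25;  25^2 ≡ 10;  25^4 ≡ 18;  25^5 ≡ 40;  25^8 ≡ 37;  25^10 ≡ 1.
Smallest exponent giving 1 is 10.

10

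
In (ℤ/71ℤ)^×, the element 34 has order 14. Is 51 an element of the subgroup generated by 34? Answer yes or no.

⟨34⟩ has order 14; its elements mod 71 are {1, 20, 23, 26, 30, 32, 34, 37, 39, 41, 45, 48, 51, 70}.
51 is in this set.

yes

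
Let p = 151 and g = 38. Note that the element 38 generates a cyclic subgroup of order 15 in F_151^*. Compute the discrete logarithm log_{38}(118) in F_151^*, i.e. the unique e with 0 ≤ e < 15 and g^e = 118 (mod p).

Successive powers of 38 modulo 151:
  38^0=1  38^1=38  38^2=85  38^3=59  38^4=128  38^5=32
  38^6=8  38^7=2  38^8=76  38^9=19  38^10=118
So 38^10 ≡ 118 (mod 151), giving e = 10.

10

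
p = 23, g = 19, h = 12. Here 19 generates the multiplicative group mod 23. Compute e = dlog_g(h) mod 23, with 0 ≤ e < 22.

16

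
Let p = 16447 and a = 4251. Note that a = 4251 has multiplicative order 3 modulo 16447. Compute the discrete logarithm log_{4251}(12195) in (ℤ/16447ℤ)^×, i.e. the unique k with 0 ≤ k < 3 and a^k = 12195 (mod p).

2

Successive powers of 4251 modulo 16447:
  4251^0=1  4251^1=4251  4251^2=12195
So 4251^2 ≡ 12195 (mod 16447), giving k = 2.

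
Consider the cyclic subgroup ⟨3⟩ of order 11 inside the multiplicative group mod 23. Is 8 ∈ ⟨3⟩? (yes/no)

yes

8 ∈ ⟨3⟩ iff 8^11 ≡ 1 (mod 23), since |⟨3⟩| = 11.
8^11 mod 23 = 1.
Since 1 = 1, 8 lies in the subgroup.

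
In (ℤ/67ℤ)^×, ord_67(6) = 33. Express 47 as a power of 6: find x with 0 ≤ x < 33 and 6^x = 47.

Successive powers of 6 modulo 67:
  6^0=1  6^1=6  6^2=36  6^3=15  6^4=23  6^5=4
  6^6=24  6^7=10  6^8=60  6^9=25  6^10=16  6^11=29
  6^12=40  6^13=39  6^14=33  6^15=64  6^16=49  6^17=26
  6^18=22  6^19=65  6^20=55  6^21=62  6^22=37  6^23=21
  6^24=59  6^25=19  6^26=47
So 6^26 ≡ 47 (mod 67), giving x = 26.

26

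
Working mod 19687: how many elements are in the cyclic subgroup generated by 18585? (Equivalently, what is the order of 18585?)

19686

The order of 18585 must divide p − 1 = 19686 = 2 · 3 · 17 · 193.
Divisors: 1, 2, 3, 6, 17, 34, 51, 102, 193, 386, 579, 1158, 3281, 6562, 9843, 19686.
Check each in increasing order: 18585^1 ≡ 18585;  18585^2 ≡ 13497;  18585^3 ≡ 9678;  18585^6 ≡ 12625;  18585^17 ≡ 2756;  18585^34 ≡ 16041;  18585^51 ≡ 11681;  18585^102 ≡ 14851;  18585^193 ≡ 57;  18585^386 ≡ 3249;  18585^579 ≡ 8010;  18585^1158 ≡ 167;  18585^3281 ≡ 14705;  18585^6562 ≡ 14704;  18585^9843 ≡ 19686;  18585^19686 ≡ 1.
Smallest exponent giving 1 is 19686.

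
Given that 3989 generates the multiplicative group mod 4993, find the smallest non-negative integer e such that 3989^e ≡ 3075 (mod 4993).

3506

Baby-step giant-step with m = ceil(sqrt(4992)) = 71.
Baby table (3989^j mod 4993 for j=0..70):
  0:1  1:3989  2:4423  3:3078  4:355  5:3076  6:2363  7:4216
  8:1200  9:3506  10:41  11:3773  12:1595  13:1373  14:4569  15:1291
  16:2016  17:3094  18:4263  19:3942  20:1681  21:4903  22:486  23:1370
  24:2588  25:3001  26:2768  27:2029  28:28  29:1846  30:4012  31:1303
  32:4947  33:1247  34:1255  35:3209  36:3642  37:3301  38:1148  39:791
  40:4716  41:3493  42:3107  43:1197  44:1525  45:1751  46:4525  47:530
  48:2131  49:2473  50:3622  51:3409  52:2562  53:4140  54:2609  55:1889
  56:784  57:1758  58:2490  59:1533  60:3705  61:4958  62:189  63:4971
  64:2116  65:2554  66:2186  67:2176  68:2230  69:2937  70:2115
Giant step factor: 3989^(-71) ≡ 4739 (mod 4993).
Scan 3075·4739^i mod 4993 for i = 0, 1, …:
  i=0: 3075   i=1: 2851   i=2: 4824   i=3: 2982
  i=4: 1508   i=5: 1429   i=6: 1523   i=7: 2612
  i=8: 621   i=9: 2042     …   i=48: 4297
  i=49: 2029
Match at i=49, j=27: e = 49·71 + 27 = 3506.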